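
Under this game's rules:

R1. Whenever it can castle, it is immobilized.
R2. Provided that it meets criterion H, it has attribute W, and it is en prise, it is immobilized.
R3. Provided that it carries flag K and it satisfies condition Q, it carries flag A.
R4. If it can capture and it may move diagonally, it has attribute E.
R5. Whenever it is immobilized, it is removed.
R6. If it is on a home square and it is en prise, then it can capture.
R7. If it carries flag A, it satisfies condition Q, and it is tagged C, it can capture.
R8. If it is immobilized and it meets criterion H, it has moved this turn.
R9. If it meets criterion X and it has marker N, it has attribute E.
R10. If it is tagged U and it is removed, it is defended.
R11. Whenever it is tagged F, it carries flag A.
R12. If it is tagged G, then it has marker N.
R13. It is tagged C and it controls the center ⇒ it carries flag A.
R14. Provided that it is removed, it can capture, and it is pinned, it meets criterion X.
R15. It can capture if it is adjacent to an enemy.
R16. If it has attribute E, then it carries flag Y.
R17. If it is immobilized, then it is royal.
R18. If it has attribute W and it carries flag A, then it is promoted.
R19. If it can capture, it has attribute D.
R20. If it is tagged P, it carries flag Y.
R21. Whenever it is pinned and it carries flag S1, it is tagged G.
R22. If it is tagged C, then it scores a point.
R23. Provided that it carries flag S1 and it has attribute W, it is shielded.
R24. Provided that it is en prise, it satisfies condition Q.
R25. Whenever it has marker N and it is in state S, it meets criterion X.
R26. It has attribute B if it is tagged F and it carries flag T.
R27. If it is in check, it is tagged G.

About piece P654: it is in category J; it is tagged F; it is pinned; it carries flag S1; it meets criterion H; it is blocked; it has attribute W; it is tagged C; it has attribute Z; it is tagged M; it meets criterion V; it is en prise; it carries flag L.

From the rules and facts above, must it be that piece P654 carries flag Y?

By R2 (it meets criterion H, it has attribute W, it is en prise): it is immobilized.
By R5 (it is immobilized): it is removed.
By R11 (it is tagged F): it carries flag A.
By R21 (it is pinned, it carries flag S1): it is tagged G.
By R24 (it is en prise): it satisfies condition Q.
By R7 (it carries flag A, it satisfies condition Q, it is tagged C): it can capture.
By R12 (it is tagged G): it has marker N.
By R14 (it is removed, it can capture, it is pinned): it meets criterion X.
By R9 (it meets criterion X, it has marker N): it has attribute E.
By R16 (it has attribute E): it carries flag Y.

Yes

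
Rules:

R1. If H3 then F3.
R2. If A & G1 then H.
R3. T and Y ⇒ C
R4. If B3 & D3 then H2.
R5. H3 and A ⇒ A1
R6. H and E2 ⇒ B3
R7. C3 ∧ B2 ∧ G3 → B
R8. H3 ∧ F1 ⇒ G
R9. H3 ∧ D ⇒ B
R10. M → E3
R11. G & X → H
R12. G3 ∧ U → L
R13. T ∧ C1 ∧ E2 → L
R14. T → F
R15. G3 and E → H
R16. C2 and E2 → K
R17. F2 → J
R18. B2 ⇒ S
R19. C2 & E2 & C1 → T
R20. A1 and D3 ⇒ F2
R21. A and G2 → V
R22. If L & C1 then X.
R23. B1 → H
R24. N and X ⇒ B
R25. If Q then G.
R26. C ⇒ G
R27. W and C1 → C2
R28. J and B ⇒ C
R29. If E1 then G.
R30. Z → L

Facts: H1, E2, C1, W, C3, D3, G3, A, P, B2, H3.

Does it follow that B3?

A1  (by R5: H3, A)
B  (by R7: C3, B2, G3)
F2  (by R20: A1, D3)
C2  (by R27: W, C1)
J  (by R17: F2)
T  (by R19: C2, E2, C1)
C  (by R28: J, B)
L  (by R13: T, C1, E2)
X  (by R22: L, C1)
G  (by R26: C)
H  (by R11: G, X)
B3  (by R6: H, E2)

Yes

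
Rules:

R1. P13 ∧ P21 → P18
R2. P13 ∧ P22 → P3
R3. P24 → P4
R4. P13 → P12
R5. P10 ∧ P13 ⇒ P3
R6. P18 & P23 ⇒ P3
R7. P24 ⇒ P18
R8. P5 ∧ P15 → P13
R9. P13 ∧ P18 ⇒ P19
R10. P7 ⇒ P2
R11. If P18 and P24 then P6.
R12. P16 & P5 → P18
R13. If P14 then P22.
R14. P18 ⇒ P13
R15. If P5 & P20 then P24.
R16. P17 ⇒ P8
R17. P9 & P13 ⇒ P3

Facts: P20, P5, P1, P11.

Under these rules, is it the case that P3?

No

Forward chaining from the given facts derives: P24, P4, P18, P6, P13, P12, P19.
Rules concluding P3: R2 needs P22; R5 needs P10; R6 needs P23; R17 needs P9 — none of these are established.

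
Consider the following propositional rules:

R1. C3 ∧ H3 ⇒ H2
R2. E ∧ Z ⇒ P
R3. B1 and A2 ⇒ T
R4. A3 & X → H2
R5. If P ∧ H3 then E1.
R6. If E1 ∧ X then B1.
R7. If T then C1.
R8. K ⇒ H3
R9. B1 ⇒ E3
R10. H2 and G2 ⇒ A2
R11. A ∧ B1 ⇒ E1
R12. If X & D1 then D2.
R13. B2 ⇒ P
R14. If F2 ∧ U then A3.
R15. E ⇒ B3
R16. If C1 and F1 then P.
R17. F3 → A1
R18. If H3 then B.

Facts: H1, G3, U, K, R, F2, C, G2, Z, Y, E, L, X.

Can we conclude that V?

Forward chaining from the given facts derives: P, H3, A3, B3, B, H2, E1, B1, E3, A2, T, C1.
No rule has V as its conclusion, and it is not among the given facts.

No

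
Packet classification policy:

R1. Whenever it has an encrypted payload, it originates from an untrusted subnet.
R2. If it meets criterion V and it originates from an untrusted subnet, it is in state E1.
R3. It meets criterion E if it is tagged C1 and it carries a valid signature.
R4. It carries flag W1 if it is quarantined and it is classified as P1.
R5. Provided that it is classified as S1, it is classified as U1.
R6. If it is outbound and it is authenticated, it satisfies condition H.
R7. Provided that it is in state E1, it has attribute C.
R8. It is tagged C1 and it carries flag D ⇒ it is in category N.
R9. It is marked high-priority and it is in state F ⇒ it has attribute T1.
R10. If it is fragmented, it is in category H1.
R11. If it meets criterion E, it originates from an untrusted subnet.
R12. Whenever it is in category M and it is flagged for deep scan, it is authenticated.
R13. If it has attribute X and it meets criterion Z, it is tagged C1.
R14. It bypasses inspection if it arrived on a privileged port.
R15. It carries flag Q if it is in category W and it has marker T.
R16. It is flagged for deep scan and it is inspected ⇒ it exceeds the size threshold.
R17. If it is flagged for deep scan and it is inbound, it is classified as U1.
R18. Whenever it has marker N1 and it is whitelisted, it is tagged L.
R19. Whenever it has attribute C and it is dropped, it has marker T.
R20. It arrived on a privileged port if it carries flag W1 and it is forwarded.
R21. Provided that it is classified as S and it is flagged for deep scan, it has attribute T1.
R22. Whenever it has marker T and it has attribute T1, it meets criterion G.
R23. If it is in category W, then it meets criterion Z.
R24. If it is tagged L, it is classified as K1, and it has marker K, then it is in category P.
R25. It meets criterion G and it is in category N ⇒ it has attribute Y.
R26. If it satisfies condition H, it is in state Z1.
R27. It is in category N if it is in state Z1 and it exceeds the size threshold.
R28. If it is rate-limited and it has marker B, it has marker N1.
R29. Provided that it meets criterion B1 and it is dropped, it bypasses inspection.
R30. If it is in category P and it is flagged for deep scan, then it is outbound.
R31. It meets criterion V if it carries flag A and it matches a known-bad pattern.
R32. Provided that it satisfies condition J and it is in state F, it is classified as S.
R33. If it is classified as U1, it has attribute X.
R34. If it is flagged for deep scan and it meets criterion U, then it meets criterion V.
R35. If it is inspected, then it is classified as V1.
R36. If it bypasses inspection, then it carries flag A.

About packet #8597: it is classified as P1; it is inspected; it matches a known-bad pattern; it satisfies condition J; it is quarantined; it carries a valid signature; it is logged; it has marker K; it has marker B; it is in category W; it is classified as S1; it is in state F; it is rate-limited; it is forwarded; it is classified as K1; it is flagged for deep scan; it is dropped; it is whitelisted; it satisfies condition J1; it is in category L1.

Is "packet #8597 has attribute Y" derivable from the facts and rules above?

No

Forward chaining from the given facts derives: carries flag W1, is classified as U1, exceeds the size threshold, arrived on a privileged port, meets criterion Z, has marker N1, is classified as S, has attribute X, is classified as V1, is tagged C1, bypasses inspection, is tagged L, has attribute T1, is in category P, is outbound, carries flag A, meets criterion E, originates from an untrusted subnet, meets criterion V, is in state E1, has attribute C, has marker T, meets criterion G, carries flag Q.
The only rule concluding "it has attribute Y" is R25, which needs "it is in category N"; that is never established.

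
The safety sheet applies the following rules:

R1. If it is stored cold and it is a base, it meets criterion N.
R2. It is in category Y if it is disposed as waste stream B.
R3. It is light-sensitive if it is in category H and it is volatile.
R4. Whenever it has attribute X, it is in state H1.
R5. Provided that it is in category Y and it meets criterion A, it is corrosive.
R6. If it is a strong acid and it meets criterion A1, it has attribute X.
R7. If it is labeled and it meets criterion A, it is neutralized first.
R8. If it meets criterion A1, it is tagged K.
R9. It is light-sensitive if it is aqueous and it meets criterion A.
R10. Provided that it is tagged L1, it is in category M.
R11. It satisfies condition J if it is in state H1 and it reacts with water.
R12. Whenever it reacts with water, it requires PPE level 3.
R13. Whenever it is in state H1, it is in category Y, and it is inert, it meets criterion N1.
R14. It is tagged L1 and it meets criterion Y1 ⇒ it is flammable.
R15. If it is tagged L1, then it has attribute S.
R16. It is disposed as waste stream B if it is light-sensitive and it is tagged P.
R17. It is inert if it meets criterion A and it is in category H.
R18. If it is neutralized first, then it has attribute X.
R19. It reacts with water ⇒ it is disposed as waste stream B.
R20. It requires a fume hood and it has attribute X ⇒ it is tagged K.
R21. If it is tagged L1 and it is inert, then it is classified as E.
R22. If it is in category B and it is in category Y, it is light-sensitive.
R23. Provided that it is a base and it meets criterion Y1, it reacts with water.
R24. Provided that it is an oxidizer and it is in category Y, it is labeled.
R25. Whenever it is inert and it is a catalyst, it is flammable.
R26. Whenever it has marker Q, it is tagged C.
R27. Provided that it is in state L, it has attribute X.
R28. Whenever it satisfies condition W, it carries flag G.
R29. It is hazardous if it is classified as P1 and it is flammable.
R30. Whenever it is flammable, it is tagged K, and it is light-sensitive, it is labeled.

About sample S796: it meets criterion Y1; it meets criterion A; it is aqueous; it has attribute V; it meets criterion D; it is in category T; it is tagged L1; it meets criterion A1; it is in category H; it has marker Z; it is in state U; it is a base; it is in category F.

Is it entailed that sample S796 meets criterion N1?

Yes

By R8 (it meets criterion A1): it is tagged K.
By R9 (it is aqueous, it meets criterion A): it is light-sensitive.
By R14 (it is tagged L1, it meets criterion Y1): it is flammable.
By R17 (it meets criterion A, it is in category H): it is inert.
By R23 (it is a base, it meets criterion Y1): it reacts with water.
By R30 (it is flammable, it is tagged K, it is light-sensitive): it is labeled.
By R7 (it is labeled, it meets criterion A): it is neutralized first.
By R18 (it is neutralized first): it has attribute X.
By R19 (it reacts with water): it is disposed as waste stream B.
By R2 (it is disposed as waste stream B): it is in category Y.
By R4 (it has attribute X): it is in state H1.
By R13 (it is in state H1, it is in category Y, it is inert): it meets criterion N1.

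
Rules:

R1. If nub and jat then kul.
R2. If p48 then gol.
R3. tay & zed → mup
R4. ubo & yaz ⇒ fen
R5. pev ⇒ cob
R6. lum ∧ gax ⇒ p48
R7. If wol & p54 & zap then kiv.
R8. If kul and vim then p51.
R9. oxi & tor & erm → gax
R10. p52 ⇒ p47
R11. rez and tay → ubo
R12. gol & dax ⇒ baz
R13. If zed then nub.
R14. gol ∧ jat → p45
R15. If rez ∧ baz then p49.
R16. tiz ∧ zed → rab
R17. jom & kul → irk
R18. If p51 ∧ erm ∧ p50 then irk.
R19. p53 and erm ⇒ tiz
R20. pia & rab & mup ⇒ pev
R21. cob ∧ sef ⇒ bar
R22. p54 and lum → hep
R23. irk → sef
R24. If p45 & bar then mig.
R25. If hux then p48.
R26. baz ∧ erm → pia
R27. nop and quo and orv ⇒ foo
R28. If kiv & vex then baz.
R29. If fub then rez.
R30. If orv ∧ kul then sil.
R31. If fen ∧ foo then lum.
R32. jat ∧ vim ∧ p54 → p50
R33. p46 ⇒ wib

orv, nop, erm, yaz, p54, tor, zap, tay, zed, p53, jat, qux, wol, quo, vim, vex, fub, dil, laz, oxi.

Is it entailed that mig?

Yes

mup  (by R3: tay, zed)
kiv  (by R7: wol, p54, zap)
gax  (by R9: oxi, tor, erm)
nub  (by R13: zed)
tiz  (by R19: p53, erm)
foo  (by R27: nop, quo, orv)
baz  (by R28: kiv, vex)
rez  (by R29: fub)
p50  (by R32: jat, vim, p54)
kul  (by R1: nub, jat)
p51  (by R8: kul, vim)
ubo  (by R11: rez, tay)
rab  (by R16: tiz, zed)
irk  (by R18: p51, erm, p50)
sef  (by R23: irk)
pia  (by R26: baz, erm)
fen  (by R4: ubo, yaz)
pev  (by R20: pia, rab, mup)
lum  (by R31: fen, foo)
cob  (by R5: pev)
p48  (by R6: lum, gax)
bar  (by R21: cob, sef)
gol  (by R2: p48)
p45  (by R14: gol, jat)
mig  (by R24: p45, bar)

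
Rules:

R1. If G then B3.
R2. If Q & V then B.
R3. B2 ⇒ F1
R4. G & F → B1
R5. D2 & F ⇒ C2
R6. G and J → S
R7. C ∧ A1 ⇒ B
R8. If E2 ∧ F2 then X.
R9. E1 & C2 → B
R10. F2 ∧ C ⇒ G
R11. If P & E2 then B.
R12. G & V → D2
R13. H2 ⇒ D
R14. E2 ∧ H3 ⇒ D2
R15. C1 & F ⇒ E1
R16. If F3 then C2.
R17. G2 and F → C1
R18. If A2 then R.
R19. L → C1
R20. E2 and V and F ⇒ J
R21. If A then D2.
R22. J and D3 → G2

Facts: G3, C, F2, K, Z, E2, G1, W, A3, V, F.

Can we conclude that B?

Forward chaining from the given facts derives: X, G, D2, J, B3, B1, C2, S.
Rules concluding B: R2 needs Q; R7 needs A1; R9 needs E1; R11 needs P — none of these are established.

No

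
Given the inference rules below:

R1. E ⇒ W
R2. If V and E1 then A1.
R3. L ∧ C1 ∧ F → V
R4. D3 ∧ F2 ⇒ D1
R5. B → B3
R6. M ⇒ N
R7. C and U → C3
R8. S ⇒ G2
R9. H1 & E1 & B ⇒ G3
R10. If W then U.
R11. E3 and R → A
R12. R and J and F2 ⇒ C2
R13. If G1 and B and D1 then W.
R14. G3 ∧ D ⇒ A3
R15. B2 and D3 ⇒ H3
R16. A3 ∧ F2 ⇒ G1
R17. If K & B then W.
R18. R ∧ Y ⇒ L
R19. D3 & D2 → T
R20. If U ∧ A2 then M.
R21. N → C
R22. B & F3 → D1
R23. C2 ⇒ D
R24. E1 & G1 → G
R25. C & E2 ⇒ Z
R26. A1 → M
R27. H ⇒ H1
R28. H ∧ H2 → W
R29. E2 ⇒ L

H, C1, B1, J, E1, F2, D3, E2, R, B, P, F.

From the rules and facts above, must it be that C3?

D1  (by R4: D3, F2)
C2  (by R12: R, J, F2)
D  (by R23: C2)
H1  (by R27: H)
L  (by R29: E2)
V  (by R3: L, C1, F)
G3  (by R9: H1, E1, B)
A3  (by R14: G3, D)
G1  (by R16: A3, F2)
A1  (by R2: V, E1)
W  (by R13: G1, B, D1)
M  (by R26: A1)
N  (by R6: M)
U  (by R10: W)
C  (by R21: N)
C3  (by R7: C, U)

Yes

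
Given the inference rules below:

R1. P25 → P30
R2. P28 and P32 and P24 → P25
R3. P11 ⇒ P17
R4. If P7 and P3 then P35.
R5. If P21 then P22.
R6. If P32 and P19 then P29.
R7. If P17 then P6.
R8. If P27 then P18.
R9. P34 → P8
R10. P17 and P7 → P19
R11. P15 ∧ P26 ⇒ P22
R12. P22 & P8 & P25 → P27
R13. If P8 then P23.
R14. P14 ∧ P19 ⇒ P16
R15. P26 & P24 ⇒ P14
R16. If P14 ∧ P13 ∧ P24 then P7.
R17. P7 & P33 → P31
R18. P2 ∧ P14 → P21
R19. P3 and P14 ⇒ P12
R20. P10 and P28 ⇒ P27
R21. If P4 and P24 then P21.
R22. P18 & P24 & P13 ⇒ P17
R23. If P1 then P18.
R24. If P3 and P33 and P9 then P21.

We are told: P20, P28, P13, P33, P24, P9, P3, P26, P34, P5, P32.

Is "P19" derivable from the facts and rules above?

P25  (by R2: P28, P32, P24)
P8  (by R9: P34)
P14  (by R15: P26, P24)
P7  (by R16: P14, P13, P24)
P21  (by R24: P3, P33, P9)
P22  (by R5: P21)
P27  (by R12: P22, P8, P25)
P18  (by R8: P27)
P17  (by R22: P18, P24, P13)
P19  (by R10: P17, P7)

Yes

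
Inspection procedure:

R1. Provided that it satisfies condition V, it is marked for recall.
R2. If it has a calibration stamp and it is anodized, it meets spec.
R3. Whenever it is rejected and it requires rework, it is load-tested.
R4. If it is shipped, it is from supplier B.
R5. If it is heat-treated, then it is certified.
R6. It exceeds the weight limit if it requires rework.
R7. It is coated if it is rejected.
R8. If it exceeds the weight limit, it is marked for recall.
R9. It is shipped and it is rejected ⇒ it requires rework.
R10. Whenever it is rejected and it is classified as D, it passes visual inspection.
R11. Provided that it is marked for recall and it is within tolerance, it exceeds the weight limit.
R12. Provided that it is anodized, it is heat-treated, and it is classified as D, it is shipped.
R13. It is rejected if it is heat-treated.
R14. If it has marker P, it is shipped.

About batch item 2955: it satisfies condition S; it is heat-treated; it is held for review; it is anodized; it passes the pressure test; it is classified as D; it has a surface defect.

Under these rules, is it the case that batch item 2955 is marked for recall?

Yes

By R12 (it is anodized, it is heat-treated, it is classified as D): it is shipped.
By R13 (it is heat-treated): it is rejected.
By R9 (it is shipped, it is rejected): it requires rework.
By R6 (it requires rework): it exceeds the weight limit.
By R8 (it exceeds the weight limit): it is marked for recall.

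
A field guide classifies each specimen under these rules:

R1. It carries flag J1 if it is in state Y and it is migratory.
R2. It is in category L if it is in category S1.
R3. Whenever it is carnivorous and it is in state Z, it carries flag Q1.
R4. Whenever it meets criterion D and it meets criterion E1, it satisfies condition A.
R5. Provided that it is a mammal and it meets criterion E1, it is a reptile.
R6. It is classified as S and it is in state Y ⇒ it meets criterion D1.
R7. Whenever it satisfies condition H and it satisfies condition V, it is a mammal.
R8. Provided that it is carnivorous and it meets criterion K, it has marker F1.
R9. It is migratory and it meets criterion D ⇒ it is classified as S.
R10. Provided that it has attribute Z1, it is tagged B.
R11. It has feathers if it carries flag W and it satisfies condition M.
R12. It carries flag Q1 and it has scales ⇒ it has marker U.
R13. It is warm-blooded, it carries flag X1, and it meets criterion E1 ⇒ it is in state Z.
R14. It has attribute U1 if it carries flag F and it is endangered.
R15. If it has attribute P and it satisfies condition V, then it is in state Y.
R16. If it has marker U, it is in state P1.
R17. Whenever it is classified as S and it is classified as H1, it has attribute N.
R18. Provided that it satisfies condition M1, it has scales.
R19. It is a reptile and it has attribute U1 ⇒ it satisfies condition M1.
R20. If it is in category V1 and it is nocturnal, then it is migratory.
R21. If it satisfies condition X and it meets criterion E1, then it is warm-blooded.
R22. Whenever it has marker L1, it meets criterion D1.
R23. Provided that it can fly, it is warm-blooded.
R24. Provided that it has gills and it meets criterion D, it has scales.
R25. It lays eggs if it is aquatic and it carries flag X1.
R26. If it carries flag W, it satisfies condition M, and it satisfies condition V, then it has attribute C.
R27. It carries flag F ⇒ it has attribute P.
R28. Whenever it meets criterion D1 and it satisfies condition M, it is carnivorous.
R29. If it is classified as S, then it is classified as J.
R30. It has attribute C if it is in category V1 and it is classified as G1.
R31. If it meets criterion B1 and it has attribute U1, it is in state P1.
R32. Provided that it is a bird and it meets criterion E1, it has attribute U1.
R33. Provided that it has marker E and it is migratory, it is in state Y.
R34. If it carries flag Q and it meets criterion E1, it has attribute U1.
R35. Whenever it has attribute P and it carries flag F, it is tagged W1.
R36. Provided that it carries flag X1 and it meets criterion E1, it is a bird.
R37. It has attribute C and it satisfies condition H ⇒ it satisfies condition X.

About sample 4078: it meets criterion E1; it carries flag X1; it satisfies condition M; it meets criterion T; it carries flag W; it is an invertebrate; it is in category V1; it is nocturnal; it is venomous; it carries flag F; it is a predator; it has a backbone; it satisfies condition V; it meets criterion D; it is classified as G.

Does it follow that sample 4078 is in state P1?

No

Forward chaining from the given facts derives: satisfies condition A, has feathers, is migratory, has attribute C, has attribute P, is tagged W1, is a bird, is classified as S, is in state Y, is classified as J, has attribute U1, carries flag J1, meets criterion D1, is carnivorous.
Rules concluding "it is in state P1": R16 needs "it has marker U"; R31 needs "it meets criterion B1" — none of these are established.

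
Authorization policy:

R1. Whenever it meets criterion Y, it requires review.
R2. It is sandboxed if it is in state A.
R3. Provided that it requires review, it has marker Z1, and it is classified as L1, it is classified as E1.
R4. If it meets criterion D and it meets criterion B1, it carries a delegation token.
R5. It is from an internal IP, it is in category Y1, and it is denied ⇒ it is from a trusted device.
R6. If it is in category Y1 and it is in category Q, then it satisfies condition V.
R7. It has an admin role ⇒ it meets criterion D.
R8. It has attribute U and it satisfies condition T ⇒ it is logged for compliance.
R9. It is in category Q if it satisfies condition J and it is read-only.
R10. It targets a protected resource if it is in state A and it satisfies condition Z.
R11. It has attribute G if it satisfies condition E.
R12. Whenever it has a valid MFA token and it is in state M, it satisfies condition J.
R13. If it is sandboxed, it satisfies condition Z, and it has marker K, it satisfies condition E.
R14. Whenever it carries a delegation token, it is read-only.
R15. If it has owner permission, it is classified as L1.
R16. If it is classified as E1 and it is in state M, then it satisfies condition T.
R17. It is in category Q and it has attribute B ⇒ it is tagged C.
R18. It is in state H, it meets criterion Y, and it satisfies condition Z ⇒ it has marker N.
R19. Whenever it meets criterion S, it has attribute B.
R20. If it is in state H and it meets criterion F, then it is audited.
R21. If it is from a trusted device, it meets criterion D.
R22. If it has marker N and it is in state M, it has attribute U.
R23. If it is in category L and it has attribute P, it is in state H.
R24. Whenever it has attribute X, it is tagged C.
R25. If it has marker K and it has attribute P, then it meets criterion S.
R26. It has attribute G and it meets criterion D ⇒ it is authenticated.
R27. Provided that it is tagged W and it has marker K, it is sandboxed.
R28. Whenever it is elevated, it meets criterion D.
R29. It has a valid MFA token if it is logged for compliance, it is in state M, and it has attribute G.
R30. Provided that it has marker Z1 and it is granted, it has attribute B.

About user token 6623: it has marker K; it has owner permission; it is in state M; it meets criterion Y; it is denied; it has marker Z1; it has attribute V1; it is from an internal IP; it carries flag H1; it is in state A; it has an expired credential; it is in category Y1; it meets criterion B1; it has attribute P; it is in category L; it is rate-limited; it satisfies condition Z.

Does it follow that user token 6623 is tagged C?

Yes

By R1 (it meets criterion Y): it requires review.
By R2 (it is in state A): it is sandboxed.
By R5 (it is from an internal IP, it is in category Y1, it is denied): it is from a trusted device.
By R13 (it is sandboxed, it satisfies condition Z, it has marker K): it satisfies condition E.
By R15 (it has owner permission): it is classified as L1.
By R21 (it is from a trusted device): it meets criterion D.
By R23 (it is in category L, it has attribute P): it is in state H.
By R25 (it has marker K, it has attribute P): it meets criterion S.
By R3 (it requires review, it has marker Z1, it is classified as L1): it is classified as E1.
By R4 (it meets criterion D, it meets criterion B1): it carries a delegation token.
By R11 (it satisfies condition E): it has attribute G.
By R14 (it carries a delegation token): it is read-only.
By R16 (it is classified as E1, it is in state M): it satisfies condition T.
By R18 (it is in state H, it meets criterion Y, it satisfies condition Z): it has marker N.
By R19 (it meets criterion S): it has attribute B.
By R22 (it has marker N, it is in state M): it has attribute U.
By R8 (it has attribute U, it satisfies condition T): it is logged for compliance.
By R29 (it is logged for compliance, it is in state M, it has attribute G): it has a valid MFA token.
By R12 (it has a valid MFA token, it is in state M): it satisfies condition J.
By R9 (it satisfies condition J, it is read-only): it is in category Q.
By R17 (it is in category Q, it has attribute B): it is tagged C.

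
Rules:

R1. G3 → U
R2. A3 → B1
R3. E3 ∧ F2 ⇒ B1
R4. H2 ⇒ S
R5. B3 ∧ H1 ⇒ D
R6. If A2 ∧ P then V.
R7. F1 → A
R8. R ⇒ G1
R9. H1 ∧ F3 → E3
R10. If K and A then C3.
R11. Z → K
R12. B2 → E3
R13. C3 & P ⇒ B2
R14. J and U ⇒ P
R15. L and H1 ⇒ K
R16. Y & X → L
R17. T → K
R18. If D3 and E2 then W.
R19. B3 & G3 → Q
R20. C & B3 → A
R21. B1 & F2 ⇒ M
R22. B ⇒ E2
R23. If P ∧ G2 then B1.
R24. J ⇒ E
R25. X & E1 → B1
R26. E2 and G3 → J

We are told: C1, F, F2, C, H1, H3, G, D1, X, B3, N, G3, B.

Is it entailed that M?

No

Forward chaining from the given facts derives: U, D, Q, A, E2, J, P, E.
The only rule concluding M is R21, which needs B1; that is never established.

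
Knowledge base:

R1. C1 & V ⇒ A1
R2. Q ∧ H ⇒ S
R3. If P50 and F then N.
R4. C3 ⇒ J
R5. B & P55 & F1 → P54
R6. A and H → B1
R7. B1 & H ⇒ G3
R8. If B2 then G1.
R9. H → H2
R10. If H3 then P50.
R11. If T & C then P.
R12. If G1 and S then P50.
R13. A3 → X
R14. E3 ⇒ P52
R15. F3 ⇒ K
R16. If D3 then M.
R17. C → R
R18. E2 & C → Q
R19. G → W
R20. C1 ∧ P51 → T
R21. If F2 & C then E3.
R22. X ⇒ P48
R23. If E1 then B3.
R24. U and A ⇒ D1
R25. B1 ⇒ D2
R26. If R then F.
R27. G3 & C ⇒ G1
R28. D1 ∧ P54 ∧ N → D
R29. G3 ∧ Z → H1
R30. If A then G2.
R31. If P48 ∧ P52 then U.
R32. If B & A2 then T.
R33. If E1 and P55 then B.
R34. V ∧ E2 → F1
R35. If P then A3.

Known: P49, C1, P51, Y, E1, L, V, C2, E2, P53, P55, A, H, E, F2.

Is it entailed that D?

Forward chaining from the given facts derives: A1, B1, G3, H2, T, B3, D2, G2, B, F1, P54.
The only rule concluding D is R28, which needs D1; that is never established.

No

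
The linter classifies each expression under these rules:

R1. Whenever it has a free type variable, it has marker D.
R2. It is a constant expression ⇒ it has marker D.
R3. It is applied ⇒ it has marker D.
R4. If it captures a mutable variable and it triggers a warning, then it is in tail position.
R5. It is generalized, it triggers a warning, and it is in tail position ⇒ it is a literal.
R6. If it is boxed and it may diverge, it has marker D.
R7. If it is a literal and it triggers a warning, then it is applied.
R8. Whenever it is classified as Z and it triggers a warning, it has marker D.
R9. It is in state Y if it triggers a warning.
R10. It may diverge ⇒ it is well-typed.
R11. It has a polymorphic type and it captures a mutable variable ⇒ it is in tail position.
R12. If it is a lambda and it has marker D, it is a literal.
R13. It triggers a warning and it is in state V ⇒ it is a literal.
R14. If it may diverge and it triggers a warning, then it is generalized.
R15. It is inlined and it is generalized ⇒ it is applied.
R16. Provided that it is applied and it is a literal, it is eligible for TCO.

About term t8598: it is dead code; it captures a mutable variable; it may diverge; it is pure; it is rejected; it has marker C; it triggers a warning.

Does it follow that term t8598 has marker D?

Yes

By R4 (it captures a mutable variable, it triggers a warning): it is in tail position.
By R14 (it may diverge, it triggers a warning): it is generalized.
By R5 (it is generalized, it triggers a warning, it is in tail position): it is a literal.
By R7 (it is a literal, it triggers a warning): it is applied.
By R3 (it is applied): it has marker D.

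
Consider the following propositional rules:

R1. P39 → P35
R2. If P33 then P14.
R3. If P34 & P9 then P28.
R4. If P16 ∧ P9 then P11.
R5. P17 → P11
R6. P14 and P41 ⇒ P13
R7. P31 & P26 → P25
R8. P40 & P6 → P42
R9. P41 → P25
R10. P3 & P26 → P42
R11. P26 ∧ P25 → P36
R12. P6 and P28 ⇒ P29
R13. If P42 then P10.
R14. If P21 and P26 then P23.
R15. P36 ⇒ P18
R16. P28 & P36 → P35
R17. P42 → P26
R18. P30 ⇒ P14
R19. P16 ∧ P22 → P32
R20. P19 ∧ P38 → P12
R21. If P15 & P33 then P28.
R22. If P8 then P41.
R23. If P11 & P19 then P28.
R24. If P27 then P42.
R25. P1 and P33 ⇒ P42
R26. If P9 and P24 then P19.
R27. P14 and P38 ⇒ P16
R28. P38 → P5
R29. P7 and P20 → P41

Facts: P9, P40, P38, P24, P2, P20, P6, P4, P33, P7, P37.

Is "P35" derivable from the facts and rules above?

Yes

P14  (by R2: P33)
P42  (by R8: P40, P6)
P26  (by R17: P42)
P19  (by R26: P9, P24)
P16  (by R27: P14, P38)
P41  (by R29: P7, P20)
P11  (by R4: P16, P9)
P25  (by R9: P41)
P36  (by R11: P26, P25)
P28  (by R23: P11, P19)
P35  (by R16: P28, P36)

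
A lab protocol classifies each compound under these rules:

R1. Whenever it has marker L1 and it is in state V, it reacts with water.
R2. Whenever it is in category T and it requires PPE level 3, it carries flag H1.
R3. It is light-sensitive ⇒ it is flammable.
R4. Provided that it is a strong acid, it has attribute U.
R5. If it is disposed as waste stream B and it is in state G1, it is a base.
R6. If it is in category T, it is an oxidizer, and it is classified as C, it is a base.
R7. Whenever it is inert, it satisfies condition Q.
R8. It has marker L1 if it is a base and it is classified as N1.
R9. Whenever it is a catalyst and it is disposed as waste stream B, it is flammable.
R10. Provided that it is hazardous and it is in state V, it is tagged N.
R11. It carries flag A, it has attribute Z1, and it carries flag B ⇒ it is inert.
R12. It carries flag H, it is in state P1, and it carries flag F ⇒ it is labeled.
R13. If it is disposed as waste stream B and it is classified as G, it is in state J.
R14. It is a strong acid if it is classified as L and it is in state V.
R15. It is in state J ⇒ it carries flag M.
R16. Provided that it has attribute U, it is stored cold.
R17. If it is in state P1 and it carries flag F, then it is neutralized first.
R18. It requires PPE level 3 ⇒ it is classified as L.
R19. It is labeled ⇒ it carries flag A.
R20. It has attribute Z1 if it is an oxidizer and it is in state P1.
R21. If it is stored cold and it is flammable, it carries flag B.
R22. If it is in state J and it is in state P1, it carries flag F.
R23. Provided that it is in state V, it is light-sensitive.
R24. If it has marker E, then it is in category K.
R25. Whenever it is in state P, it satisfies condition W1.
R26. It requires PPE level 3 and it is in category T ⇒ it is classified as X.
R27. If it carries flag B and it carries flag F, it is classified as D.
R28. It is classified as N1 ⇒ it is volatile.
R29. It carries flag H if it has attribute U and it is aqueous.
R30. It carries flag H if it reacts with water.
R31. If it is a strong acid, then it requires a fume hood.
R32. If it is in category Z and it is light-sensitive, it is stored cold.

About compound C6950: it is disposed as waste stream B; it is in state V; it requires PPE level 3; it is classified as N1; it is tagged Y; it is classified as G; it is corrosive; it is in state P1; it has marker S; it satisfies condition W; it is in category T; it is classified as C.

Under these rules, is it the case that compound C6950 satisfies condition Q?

Forward chaining from the given facts derives: carries flag H1, is in state J, carries flag M, is classified as L, carries flag F, is light-sensitive, is classified as X, is volatile, is flammable, is a strong acid, is neutralized first, requires a fume hood, has attribute U, is stored cold, carries flag B, is classified as D.
The only rule concluding "it satisfies condition Q" is R7, which needs "it is inert"; that is never established.

No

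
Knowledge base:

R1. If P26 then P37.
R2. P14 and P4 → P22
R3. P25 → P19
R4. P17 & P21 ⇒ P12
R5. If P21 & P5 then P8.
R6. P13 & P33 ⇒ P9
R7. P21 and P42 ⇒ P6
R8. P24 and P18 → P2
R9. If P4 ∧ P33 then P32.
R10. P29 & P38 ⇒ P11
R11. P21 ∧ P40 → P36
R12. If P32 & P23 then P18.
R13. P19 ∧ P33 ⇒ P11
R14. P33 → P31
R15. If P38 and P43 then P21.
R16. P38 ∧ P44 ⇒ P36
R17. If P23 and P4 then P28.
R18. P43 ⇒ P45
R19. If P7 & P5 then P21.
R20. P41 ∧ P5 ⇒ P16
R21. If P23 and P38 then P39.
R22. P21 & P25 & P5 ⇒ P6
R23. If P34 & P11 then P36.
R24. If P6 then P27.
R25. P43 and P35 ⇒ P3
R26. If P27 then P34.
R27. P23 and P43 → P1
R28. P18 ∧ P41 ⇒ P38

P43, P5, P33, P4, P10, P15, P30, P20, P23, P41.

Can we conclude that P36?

No

Forward chaining from the given facts derives: P32, P18, P31, P28, P45, P16, P1, P38, P21, P39, P8.
Rules concluding P36: R11 needs P40; R16 needs P44; R23 needs P34 — none of these are established.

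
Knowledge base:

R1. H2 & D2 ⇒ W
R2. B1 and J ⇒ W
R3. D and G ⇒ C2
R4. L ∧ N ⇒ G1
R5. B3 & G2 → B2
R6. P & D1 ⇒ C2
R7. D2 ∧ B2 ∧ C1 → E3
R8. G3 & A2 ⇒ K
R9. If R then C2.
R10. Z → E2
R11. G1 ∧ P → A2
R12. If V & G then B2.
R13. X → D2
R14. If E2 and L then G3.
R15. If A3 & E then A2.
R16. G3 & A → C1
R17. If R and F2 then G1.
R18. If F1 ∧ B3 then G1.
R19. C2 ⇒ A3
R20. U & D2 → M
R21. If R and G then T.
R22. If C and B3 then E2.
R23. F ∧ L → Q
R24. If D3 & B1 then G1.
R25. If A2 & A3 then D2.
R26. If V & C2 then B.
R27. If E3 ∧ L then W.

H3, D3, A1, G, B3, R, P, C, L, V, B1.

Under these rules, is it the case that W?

No

Forward chaining from the given facts derives: C2, B2, A3, T, E2, G1, B, A2, G3, D2, K.
Rules concluding W: R1 needs H2; R2 needs J; R27 needs E3 — none of these are established.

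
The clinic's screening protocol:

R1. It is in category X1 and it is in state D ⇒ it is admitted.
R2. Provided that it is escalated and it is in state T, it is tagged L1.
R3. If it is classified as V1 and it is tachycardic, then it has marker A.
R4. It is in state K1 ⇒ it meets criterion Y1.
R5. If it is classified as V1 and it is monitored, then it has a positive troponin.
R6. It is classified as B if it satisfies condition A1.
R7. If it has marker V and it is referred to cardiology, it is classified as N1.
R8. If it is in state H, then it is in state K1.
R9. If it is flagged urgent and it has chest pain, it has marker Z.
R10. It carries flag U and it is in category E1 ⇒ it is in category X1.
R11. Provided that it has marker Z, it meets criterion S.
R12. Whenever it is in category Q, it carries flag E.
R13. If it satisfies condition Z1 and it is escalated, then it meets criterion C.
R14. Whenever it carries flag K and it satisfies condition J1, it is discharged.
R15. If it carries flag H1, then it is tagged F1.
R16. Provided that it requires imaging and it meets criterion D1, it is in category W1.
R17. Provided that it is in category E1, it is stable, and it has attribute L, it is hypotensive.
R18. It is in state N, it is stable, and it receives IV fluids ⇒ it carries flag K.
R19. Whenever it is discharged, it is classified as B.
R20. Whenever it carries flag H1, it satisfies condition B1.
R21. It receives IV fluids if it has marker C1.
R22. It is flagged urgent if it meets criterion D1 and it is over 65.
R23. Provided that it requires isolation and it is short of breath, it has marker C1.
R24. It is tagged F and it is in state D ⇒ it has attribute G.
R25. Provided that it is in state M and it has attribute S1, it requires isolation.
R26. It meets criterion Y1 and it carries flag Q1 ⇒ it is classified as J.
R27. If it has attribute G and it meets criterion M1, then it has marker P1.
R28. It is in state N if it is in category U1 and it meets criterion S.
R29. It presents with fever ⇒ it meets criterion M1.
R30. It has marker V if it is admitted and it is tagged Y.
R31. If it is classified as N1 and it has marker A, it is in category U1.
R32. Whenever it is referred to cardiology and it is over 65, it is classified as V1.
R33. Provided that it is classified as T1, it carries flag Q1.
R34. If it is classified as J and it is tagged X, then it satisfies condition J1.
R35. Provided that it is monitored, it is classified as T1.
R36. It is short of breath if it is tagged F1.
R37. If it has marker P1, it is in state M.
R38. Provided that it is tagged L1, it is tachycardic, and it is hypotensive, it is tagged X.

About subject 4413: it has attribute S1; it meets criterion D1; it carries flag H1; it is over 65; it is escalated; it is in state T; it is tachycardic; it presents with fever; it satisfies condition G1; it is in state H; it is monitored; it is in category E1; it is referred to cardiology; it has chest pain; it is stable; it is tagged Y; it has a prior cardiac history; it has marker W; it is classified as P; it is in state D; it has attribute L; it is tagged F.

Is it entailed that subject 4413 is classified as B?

Forward chaining from the given facts derives: is tagged L1, is in state K1, is tagged F1, is hypotensive, satisfies condition B1, is flagged urgent, has attribute G, meets criterion M1, is classified as V1, is classified as T1, is short of breath, is tagged X, has marker A, meets criterion Y1, has a positive troponin, has marker Z, meets criterion S, has marker P1, carries flag Q1, is in state M, requires isolation, is classified as J, satisfies condition J1, has marker C1, receives IV fluids.
Rules concluding "it is classified as B": R6 needs "it satisfies condition A1"; R19 needs "it is discharged" — none of these are established.

No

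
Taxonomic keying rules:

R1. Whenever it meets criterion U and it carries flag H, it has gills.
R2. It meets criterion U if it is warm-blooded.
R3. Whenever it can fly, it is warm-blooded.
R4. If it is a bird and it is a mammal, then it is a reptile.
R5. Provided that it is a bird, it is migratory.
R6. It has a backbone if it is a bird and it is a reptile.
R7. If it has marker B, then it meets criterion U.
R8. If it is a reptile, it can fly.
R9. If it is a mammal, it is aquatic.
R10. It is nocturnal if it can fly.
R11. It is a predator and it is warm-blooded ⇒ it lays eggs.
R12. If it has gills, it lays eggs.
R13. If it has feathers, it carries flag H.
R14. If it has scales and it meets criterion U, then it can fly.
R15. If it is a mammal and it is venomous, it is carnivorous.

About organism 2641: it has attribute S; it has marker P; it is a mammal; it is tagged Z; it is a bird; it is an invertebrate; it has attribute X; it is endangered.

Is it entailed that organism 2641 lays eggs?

Forward chaining from the given facts derives: is a reptile, is migratory, has a backbone, can fly, is aquatic, is nocturnal, is warm-blooded, meets criterion U.
Rules concluding "it lays eggs": R11 needs "it is a predator"; R12 needs "it has gills" — none of these are established.

No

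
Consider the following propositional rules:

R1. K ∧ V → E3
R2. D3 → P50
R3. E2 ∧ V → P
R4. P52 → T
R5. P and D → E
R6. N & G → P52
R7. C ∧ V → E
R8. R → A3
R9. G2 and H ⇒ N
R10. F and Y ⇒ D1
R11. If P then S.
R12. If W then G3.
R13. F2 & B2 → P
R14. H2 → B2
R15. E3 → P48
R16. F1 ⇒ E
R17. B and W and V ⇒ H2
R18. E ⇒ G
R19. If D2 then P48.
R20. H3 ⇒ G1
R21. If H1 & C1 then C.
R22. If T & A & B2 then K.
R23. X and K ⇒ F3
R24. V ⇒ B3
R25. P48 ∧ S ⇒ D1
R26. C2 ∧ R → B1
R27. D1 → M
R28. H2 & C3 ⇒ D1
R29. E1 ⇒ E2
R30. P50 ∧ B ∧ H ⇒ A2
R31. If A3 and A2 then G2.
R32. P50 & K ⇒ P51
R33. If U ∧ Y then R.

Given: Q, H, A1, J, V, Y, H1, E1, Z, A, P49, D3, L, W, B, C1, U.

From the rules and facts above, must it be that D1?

P50  (by R2: D3)
H2  (by R17: B, W, V)
C  (by R21: H1, C1)
E2  (by R29: E1)
A2  (by R30: P50, B, H)
R  (by R33: U, Y)
P  (by R3: E2, V)
E  (by R7: C, V)
A3  (by R8: R)
S  (by R11: P)
B2  (by R14: H2)
G  (by R18: E)
G2  (by R31: A3, A2)
N  (by R9: G2, H)
P52  (by R6: N, G)
T  (by R4: P52)
K  (by R22: T, A, B2)
E3  (by R1: K, V)
P48  (by R15: E3)
D1  (by R25: P48, S)

Yes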